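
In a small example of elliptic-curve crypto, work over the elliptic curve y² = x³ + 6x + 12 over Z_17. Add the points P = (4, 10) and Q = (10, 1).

(4, 10) + (10, 1). λ = (1 - 10)/(10 - 4) ≡ 8/6 mod 17. 6⁻¹ ≡ 3 (mod 17), so λ ≡ 7.
  x = λ² - 4 - 10 = 49 - 14 ≡ 1; y = λ·(4 - 1) - 10 ≡ 11. → (1, 11)

(1, 11)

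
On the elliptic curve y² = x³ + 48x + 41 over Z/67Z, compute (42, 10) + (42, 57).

The two points share x = 42 and their y-coordinates satisfy 10 + 57 ≡ 0 (mod 67), so they are inverses. Their sum is ∞.

O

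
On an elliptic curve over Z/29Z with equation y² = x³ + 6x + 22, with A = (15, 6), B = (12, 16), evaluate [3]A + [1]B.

First 3A:
Repeated addition: build up to 3A.
2A: tangent at (15, 6): λ = (3·15² + 6)/(2·6) ≡ 14/12. 12⁻¹ ≡ 17 (mod 29), so λ ≡ 14·17 ≡ 6.
  x = λ² - 15 - 15 = 36 - 30 ≡ 6; y = λ·(15 - 6) - 6 ≡ 19. → (6, 19)
3A: (6, 19) + (15, 6). λ = (6 - 19)/(15 - 6) ≡ 16/9 mod 29. 9⁻¹ ≡ 13 (mod 29) since 9·13 = 117 ≡ 1, so λ ≡ 5.
  x = λ² - 6 - 15 = 25 - 21 ≡ 4; y = λ·(6 - 4) - 19 ≡ 20. → (4, 20)
3A = (4, 20).
Finally 3A + B:
(4, 20) + (12, 16). λ = (16 - 20)/(12 - 4) ≡ 25/8 mod 29. 8⁻¹ ≡ 11 (mod 29) since 8·11 = 88 ≡ 1, so λ ≡ 14.
  x = λ² - 4 - 12 = 196 - 16 ≡ 6; y = λ·(4 - 6) - 20 ≡ 10. → (6, 10)

(6, 10)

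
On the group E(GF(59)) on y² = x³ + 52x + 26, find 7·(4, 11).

(17, 49)

Write Q = (4, 11).
Double-and-add on 7 = (111)₂. Start with Q = (4, 11) for the leading 1-bit.
double: tangent at (4, 11): λ = (3·4² + 52)/(2·11) ≡ 41/22. 22⁻¹ ≡ 51 (mod 59), so λ ≡ 41·51 ≡ 26.
  x = λ² - 4 - 4 = 676 - 8 ≡ 19; y = λ·(4 - 19) - 11 ≡ 12. → (19, 12)
add Q: (19, 12) + (4, 11). λ = (11 - 12)/(4 - 19) ≡ 58/44 mod 59. 44⁻¹ ≡ 55 (mod 59), so λ ≡ 4.
  x = λ² - 19 - 4 = 16 - 23 ≡ 52; y = λ·(19 - 52) - 12 ≡ 33. → (52, 33)
double: tangent at (52, 33): λ = (3·52² + 52)/(2·33) ≡ 22/7. 7⁻¹ ≡ 17 (mod 59) since 7·17 = 119 ≡ 1, so λ ≡ 22·17 ≡ 20.
  x = λ² - 52 - 52 = 400 - 104 ≡ 1; y = λ·(52 - 1) - 33 ≡ 43. → (1, 43)
add Q: (1, 43) + (4, 11). λ = (11 - 43)/(4 - 1) ≡ 27/3 mod 59. 3⁻¹ ≡ 20 (mod 59), so λ ≡ 9.
  x = λ² - 1 - 4 = 81 - 5 ≡ 17; y = λ·(1 - 17) - 43 ≡ 49. → (17, 49)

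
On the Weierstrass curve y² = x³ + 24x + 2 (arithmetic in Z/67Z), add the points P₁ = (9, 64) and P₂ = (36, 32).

(9, 64) + (36, 32). λ = (32 - 64)/(36 - 9) ≡ 35/27 mod 67. 27⁻¹ ≡ 5 (mod 67), so λ ≡ 41.
  x = λ² - 9 - 36 = 1681 - 45 ≡ 28; y = λ·(9 - 28) - 64 ≡ 28. → (28, 28)

(28, 28)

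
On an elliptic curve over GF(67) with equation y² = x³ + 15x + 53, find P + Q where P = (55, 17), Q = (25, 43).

(8, 45)

(55, 17) + (25, 43). λ = (43 - 17)/(25 - 55) ≡ 26/37 mod 67. 37⁻¹ ≡ 29 (mod 67), so λ ≡ 17.
  x = λ² - 55 - 25 = 289 - 80 ≡ 8; y = λ·(55 - 8) - 17 ≡ 45. → (8, 45)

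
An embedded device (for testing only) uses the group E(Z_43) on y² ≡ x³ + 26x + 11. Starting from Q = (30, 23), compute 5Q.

(15, 11)

Repeated addition: build up to 5Q.
2Q: tangent at (30, 23): λ = (3·30² + 26)/(2·23) ≡ 17/3. 3⁻¹ ≡ 29 (mod 43), so λ ≡ 17·29 ≡ 20.
  x = λ² - 30 - 30 = 400 - 60 ≡ 39; y = λ·(30 - 39) - 23 ≡ 12. → (39, 12)
3Q: (39, 12) + (30, 23). λ = (23 - 12)/(30 - 39) ≡ 11/34 mod 43. 34⁻¹ ≡ 19 (mod 43), so λ ≡ 37.
  x = λ² - 39 - 30 = 1369 - 69 ≡ 10; y = λ·(39 - 10) - 12 ≡ 29. → (10, 29)
4Q: (10, 29) + (30, 23). λ = (23 - 29)/(30 - 10) ≡ 37/20 mod 43. 20⁻¹ ≡ 28 (mod 43), so λ ≡ 4.
  x = λ² - 10 - 30 = 16 - 40 ≡ 19; y = λ·(10 - 19) - 29 ≡ 21. → (19, 21)
5Q: (19, 21) + (30, 23). λ = (23 - 21)/(30 - 19) ≡ 2/11 mod 43. 11⁻¹ ≡ 4 (mod 43) since 11·4 = 44 ≡ 1, so λ ≡ 8.
  x = λ² - 19 - 30 = 64 - 49 ≡ 15; y = λ·(19 - 15) - 21 ≡ 11. → (15, 11)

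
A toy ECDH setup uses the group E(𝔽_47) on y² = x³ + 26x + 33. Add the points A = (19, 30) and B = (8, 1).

(19, 30) + (8, 1). λ = (1 - 30)/(8 - 19) ≡ 18/36 mod 47. 36⁻¹ ≡ 17 (mod 47), so λ ≡ 24.
  x = λ² - 19 - 8 = 576 - 27 ≡ 32; y = λ·(19 - 32) - 30 ≡ 34. → (32, 34)

(32, 34)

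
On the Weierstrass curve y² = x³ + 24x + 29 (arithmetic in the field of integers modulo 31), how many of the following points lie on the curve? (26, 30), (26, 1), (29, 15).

2

(26, 30): 30² ≡ 1, rhs ≡ 1 → on.
(26, 1): 1² ≡ 1, rhs ≡ 1 → on.
(29, 15): 15² ≡ 8, rhs ≡ 4 → off.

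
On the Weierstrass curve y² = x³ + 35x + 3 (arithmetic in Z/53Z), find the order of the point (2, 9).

3

2P: tangent at (2, 9): λ = (3·2² + 35)/(2·9) ≡ 47/18. 18⁻¹ ≡ 3 (mod 53) since 18·3 = 54 ≡ 1, so λ ≡ 47·3 ≡ 35.
  x = λ² - 2 - 2 = 1225 - 4 ≡ 2; y = λ·(2 - 2) - 9 ≡ 44. → (2, 44)
3P: (2, 44) + (2, 9): same x and y₁ ≡ -y₂, so the sum is 𝒪.
3P = 𝒪, so the order is 3.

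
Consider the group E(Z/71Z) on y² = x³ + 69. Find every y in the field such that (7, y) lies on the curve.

x³ + 0x + 69 = 412 ≡ 57 (mod 71).
Square roots of 57 mod 71: 25 and 46 (since 25² = 625 ≡ 57).

25, 46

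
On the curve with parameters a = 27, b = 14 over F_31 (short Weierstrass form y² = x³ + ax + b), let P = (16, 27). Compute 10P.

(29, 18)

Double-and-add on 10 = (1010)₂. Start with P = (16, 27) for the leading 1-bit.
double: tangent at (16, 27): λ = (3·16² + 27)/(2·27) ≡ 20/23. 23⁻¹ ≡ 27 (mod 31) since 23·27 = 621 ≡ 1, so λ ≡ 20·27 ≡ 13.
  x = λ² - 16 - 16 = 169 - 32 ≡ 13; y = λ·(16 - 13) - 27 ≡ 12. → (13, 12)
double: tangent at (13, 12): λ = (3·13² + 27)/(2·12) ≡ 7/24. 24⁻¹ ≡ 22 (mod 31), so λ ≡ 7·22 ≡ 30.
  x = λ² - 13 - 13 = 900 - 26 ≡ 6; y = λ·(13 - 6) - 12 ≡ 12. → (6, 12)
add P: (6, 12) + (16, 27). λ = (27 - 12)/(16 - 6) ≡ 15/10 mod 31. 10⁻¹ ≡ 28 (mod 31), so λ ≡ 17.
  x = λ² - 6 - 16 = 289 - 22 ≡ 19; y = λ·(6 - 19) - 12 ≡ 15. → (19, 15)
double: tangent at (19, 15): λ = (3·19² + 27)/(2·15) ≡ 25/30. 30⁻¹ ≡ 30 (mod 31) since 30·30 = 900 ≡ 1, so λ ≡ 25·30 ≡ 6.
  x = λ² - 19 - 19 = 36 - 38 ≡ 29; y = λ·(19 - 29) - 15 ≡ 18. → (29, 18)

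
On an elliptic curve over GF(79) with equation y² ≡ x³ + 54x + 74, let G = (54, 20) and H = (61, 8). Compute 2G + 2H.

(61, 8)

First 2G:
Repeated addition: build up to 2G.
2G: tangent at (54, 20): λ = (3·54² + 54)/(2·20) ≡ 33/40. 40⁻¹ ≡ 2 (mod 79) since 40·2 = 80 ≡ 1, so λ ≡ 33·2 ≡ 66.
  x = λ² - 54 - 54 = 4356 - 108 ≡ 61; y = λ·(54 - 61) - 20 ≡ 71. → (61, 71)
2G = (61, 71).
Next 2H:
Repeated addition: build up to 2H.
2H: tangent at (61, 8): λ = (3·61² + 54)/(2·8) ≡ 78/16. 16⁻¹ ≡ 5 (mod 79), so λ ≡ 78·5 ≡ 74.
  x = λ² - 61 - 61 = 5476 - 122 ≡ 61; y = λ·(61 - 61) - 8 ≡ 71. → (61, 71)
2H = (61, 71).
Finally 2G + 2H:
tangent at (61, 71): λ = (3·61² + 54)/(2·71) ≡ 78/63. 63⁻¹ ≡ 74 (mod 79), so λ ≡ 78·74 ≡ 5.
  x = λ² - 61 - 61 = 25 - 122 ≡ 61; y = λ·(61 - 61) - 71 ≡ 8. → (61, 8)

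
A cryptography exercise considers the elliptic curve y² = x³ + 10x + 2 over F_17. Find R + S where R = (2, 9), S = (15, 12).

(8, 4)

(2, 9) + (15, 12). λ = (12 - 9)/(15 - 2) ≡ 3/13 mod 17. 13⁻¹ ≡ 4 (mod 17) since 13·4 = 52 ≡ 1, so λ ≡ 12.
  x = λ² - 2 - 15 = 144 - 17 ≡ 8; y = λ·(2 - 8) - 9 ≡ 4. → (8, 4)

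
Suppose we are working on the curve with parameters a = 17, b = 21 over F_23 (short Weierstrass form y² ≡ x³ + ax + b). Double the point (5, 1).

tangent at (5, 1): λ = (3·5² + 17)/(2·1) ≡ 0/2. 2⁻¹ ≡ 12 (mod 23), so λ ≡ 0·12 ≡ 0.
  x = λ² - 5 - 5 = 0 - 10 ≡ 13; y = λ·(5 - 13) - 1 ≡ 22. → (13, 22)

(13, 22)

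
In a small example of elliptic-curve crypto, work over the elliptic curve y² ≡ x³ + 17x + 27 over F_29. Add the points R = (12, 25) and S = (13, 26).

(12, 25) + (13, 26). λ = (26 - 25)/(13 - 12) ≡ 1/1 mod 29. 1⁻¹ ≡ 1 (mod 29) since 1·1 = 1 ≡ 1, so λ ≡ 1.
  x = λ² - 12 - 13 = 1 - 25 ≡ 5; y = λ·(12 - 5) - 25 ≡ 11. → (5, 11)

(5, 11)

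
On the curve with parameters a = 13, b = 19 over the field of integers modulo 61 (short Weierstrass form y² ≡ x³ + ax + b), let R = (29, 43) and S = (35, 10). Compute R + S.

(29, 43) + (35, 10). λ = (10 - 43)/(35 - 29) ≡ 28/6 mod 61. 6⁻¹ ≡ 51 (mod 61), so λ ≡ 25.
  x = λ² - 29 - 35 = 625 - 64 ≡ 12; y = λ·(29 - 12) - 43 ≡ 16. → (12, 16)

(12, 16)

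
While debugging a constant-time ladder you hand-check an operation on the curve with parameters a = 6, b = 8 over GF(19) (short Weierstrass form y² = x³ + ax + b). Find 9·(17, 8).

(16, 1)

Write Q = (17, 8).
Repeated addition: build up to 9Q.
2Q: tangent at (17, 8): λ = (3·17² + 6)/(2·8) ≡ 18/16. 16⁻¹ ≡ 6 (mod 19), so λ ≡ 18·6 ≡ 13.
  x = λ² - 17 - 17 = 169 - 34 ≡ 2; y = λ·(17 - 2) - 8 ≡ 16. → (2, 16)
3Q: (2, 16) + (17, 8). λ = (8 - 16)/(17 - 2) ≡ 11/15 mod 19. 15⁻¹ ≡ 14 (mod 19) since 15·14 = 210 ≡ 1, so λ ≡ 2.
  x = λ² - 2 - 17 = 4 - 19 ≡ 4; y = λ·(2 - 4) - 16 ≡ 18. → (4, 18)
4Q: (4, 18) + (17, 8). λ = (8 - 18)/(17 - 4) ≡ 9/13 mod 19. 13⁻¹ ≡ 3 (mod 19), so λ ≡ 8.
  x = λ² - 4 - 17 = 64 - 21 ≡ 5; y = λ·(4 - 5) - 18 ≡ 12. → (5, 12)
5Q: (5, 12) + (17, 8). λ = (8 - 12)/(17 - 5) ≡ 15/12 mod 19. 12⁻¹ ≡ 8 (mod 19) since 12·8 = 96 ≡ 1, so λ ≡ 6.
  x = λ² - 5 - 17 = 36 - 22 ≡ 14; y = λ·(5 - 14) - 12 ≡ 10. → (14, 10)
6Q: (14, 10) + (17, 8). λ = (8 - 10)/(17 - 14) ≡ 17/3 mod 19. 3⁻¹ ≡ 13 (mod 19), so λ ≡ 12.
  x = λ² - 14 - 17 = 144 - 31 ≡ 18; y = λ·(14 - 18) - 10 ≡ 18. → (18, 18)
7Q: (18, 18) + (17, 8). λ = (8 - 18)/(17 - 18) ≡ 9/18 mod 19. 18⁻¹ ≡ 18 (mod 19), so λ ≡ 10.
  x = λ² - 18 - 17 = 100 - 35 ≡ 8; y = λ·(18 - 8) - 18 ≡ 6. → (8, 6)
8Q: (8, 6) + (17, 8). λ = (8 - 6)/(17 - 8) ≡ 2/9 mod 19. 9⁻¹ ≡ 17 (mod 19) since 9·17 = 153 ≡ 1, so λ ≡ 15.
  x = λ² - 8 - 17 = 225 - 25 ≡ 10; y = λ·(8 - 10) - 6 ≡ 2. → (10, 2)
9Q: (10, 2) + (17, 8). λ = (8 - 2)/(17 - 10) ≡ 6/7 mod 19. 7⁻¹ ≡ 11 (mod 19), so λ ≡ 9.
  x = λ² - 10 - 17 = 81 - 27 ≡ 16; y = λ·(10 - 16) - 2 ≡ 1. → (16, 1)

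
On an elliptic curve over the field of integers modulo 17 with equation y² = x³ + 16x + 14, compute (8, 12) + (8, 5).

O

The two points share x = 8 and their y-coordinates satisfy 12 + 5 ≡ 0 (mod 17), so they are inverses. Their sum is O.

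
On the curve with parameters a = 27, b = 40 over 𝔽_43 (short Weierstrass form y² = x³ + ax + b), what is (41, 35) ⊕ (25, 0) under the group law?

(41, 35) + (25, 0). λ = (0 - 35)/(25 - 41) ≡ 8/27 mod 43. 27⁻¹ ≡ 8 (mod 43), so λ ≡ 21.
  x = λ² - 41 - 25 = 441 - 66 ≡ 31; y = λ·(41 - 31) - 35 ≡ 3. → (31, 3)

(31, 3)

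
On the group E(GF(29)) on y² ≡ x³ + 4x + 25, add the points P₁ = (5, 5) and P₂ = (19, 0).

(18, 10)

(5, 5) + (19, 0). λ = (0 - 5)/(19 - 5) ≡ 24/14 mod 29. 14⁻¹ ≡ 27 (mod 29) since 14·27 = 378 ≡ 1, so λ ≡ 10.
  x = λ² - 5 - 19 = 100 - 24 ≡ 18; y = λ·(5 - 18) - 5 ≡ 10. → (18, 10)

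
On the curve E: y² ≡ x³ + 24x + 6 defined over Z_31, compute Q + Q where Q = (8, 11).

(2, 0)

tangent at (8, 11): λ = (3·8² + 24)/(2·11) ≡ 30/22. 22⁻¹ ≡ 24 (mod 31), so λ ≡ 30·24 ≡ 7.
  x = λ² - 8 - 8 = 49 - 16 ≡ 2; y = λ·(8 - 2) - 11 ≡ 0. → (2, 0)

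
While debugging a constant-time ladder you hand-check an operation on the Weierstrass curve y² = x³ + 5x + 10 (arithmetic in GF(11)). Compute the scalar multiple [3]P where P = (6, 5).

(1, 7)

Repeated addition: build up to 3P.
2P: tangent at (6, 5): λ = (3·6² + 5)/(2·5) ≡ 3/10. 10⁻¹ ≡ 10 (mod 11) since 10·10 = 100 ≡ 1, so λ ≡ 3·10 ≡ 8.
  x = λ² - 6 - 6 = 64 - 12 ≡ 8; y = λ·(6 - 8) - 5 ≡ 1. → (8, 1)
3P: (8, 1) + (6, 5). λ = (5 - 1)/(6 - 8) ≡ 4/9 mod 11. 9⁻¹ ≡ 5 (mod 11), so λ ≡ 9.
  x = λ² - 8 - 6 = 81 - 14 ≡ 1; y = λ·(8 - 1) - 1 ≡ 7. → (1, 7)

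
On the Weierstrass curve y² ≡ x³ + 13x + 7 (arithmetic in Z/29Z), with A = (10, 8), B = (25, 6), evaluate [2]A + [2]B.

(25, 6)

First 2A:
Repeated addition: build up to 2A.
2A: tangent at (10, 8): λ = (3·10² + 13)/(2·8) ≡ 23/16. 16⁻¹ ≡ 20 (mod 29), so λ ≡ 23·20 ≡ 25.
  x = λ² - 10 - 10 = 625 - 20 ≡ 25; y = λ·(10 - 25) - 8 ≡ 23. → (25, 23)
2A = (25, 23).
Next 2B:
Repeated addition: build up to 2B.
2B: tangent at (25, 6): λ = (3·25² + 13)/(2·6) ≡ 3/12. 12⁻¹ ≡ 17 (mod 29), so λ ≡ 3·17 ≡ 22.
  x = λ² - 25 - 25 = 484 - 50 ≡ 28; y = λ·(25 - 28) - 6 ≡ 15. → (28, 15)
2B = (28, 15).
Finally 2A + 2B:
(25, 23) + (28, 15). λ = (15 - 23)/(28 - 25) ≡ 21/3 mod 29. 3⁻¹ ≡ 10 (mod 29), so λ ≡ 7.
  x = λ² - 25 - 28 = 49 - 53 ≡ 25; y = λ·(25 - 25) - 23 ≡ 6. → (25, 6)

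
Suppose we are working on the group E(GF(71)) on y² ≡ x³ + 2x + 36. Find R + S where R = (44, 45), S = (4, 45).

(44, 45) + (4, 45). λ = (45 - 45)/(4 - 44) ≡ 0/31 mod 71. 31⁻¹ ≡ 55 (mod 71) since 31·55 = 1705 ≡ 1, so λ ≡ 0.
  x = λ² - 44 - 4 = 0 - 48 ≡ 23; y = λ·(44 - 23) - 45 ≡ 26. → (23, 26)

(23, 26)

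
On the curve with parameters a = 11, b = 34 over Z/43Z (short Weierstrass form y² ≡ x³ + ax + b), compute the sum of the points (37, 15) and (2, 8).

(37, 15) + (2, 8). λ = (8 - 15)/(2 - 37) ≡ 36/8 mod 43. 8⁻¹ ≡ 27 (mod 43), so λ ≡ 26.
  x = λ² - 37 - 2 = 676 - 39 ≡ 35; y = λ·(37 - 35) - 15 ≡ 37. → (35, 37)

(35, 37)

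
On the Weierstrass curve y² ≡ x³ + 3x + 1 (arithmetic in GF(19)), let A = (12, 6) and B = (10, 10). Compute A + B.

(1, 10)

(12, 6) + (10, 10). λ = (10 - 6)/(10 - 12) ≡ 4/17 mod 19. 17⁻¹ ≡ 9 (mod 19), so λ ≡ 17.
  x = λ² - 12 - 10 = 289 - 22 ≡ 1; y = λ·(12 - 1) - 6 ≡ 10. → (1, 10)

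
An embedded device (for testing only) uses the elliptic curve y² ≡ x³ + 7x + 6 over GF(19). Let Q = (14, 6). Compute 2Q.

tangent at (14, 6): λ = (3·14² + 7)/(2·6) ≡ 6/12. 12⁻¹ ≡ 8 (mod 19), so λ ≡ 6·8 ≡ 10.
  x = λ² - 14 - 14 = 100 - 28 ≡ 15; y = λ·(14 - 15) - 6 ≡ 3. → (15, 3)

(15, 3)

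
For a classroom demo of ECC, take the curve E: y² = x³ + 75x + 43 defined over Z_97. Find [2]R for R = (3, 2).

(38, 27)

tangent at (3, 2): λ = (3·3² + 75)/(2·2) ≡ 5/4. 4⁻¹ ≡ 73 (mod 97) since 4·73 = 292 ≡ 1, so λ ≡ 5·73 ≡ 74.
  x = λ² - 3 - 3 = 5476 - 6 ≡ 38; y = λ·(3 - 38) - 2 ≡ 27. → (38, 27)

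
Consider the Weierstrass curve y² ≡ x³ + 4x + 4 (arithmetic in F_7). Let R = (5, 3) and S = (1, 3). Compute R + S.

(5, 3) + (1, 3). λ = (3 - 3)/(1 - 5) ≡ 0/3 mod 7. 3⁻¹ ≡ 5 (mod 7), so λ ≡ 0.
  x = λ² - 5 - 1 = 0 - 6 ≡ 1; y = λ·(5 - 1) - 3 ≡ 4. → (1, 4)

(1, 4)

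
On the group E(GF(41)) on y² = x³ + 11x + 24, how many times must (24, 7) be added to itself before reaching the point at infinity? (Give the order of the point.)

2P: tangent at (24, 7): λ = (3·24² + 11)/(2·7) ≡ 17/14. 14⁻¹ ≡ 3 (mod 41) since 14·3 = 42 ≡ 1, so λ ≡ 17·3 ≡ 10.
  x = λ² - 24 - 24 = 100 - 48 ≡ 11; y = λ·(24 - 11) - 7 ≡ 0. → (11, 0)
3P: (11, 0) + (24, 7). λ = (7 - 0)/(24 - 11) ≡ 7/13 mod 41. 13⁻¹ ≡ 19 (mod 41), so λ ≡ 10.
  x = λ² - 11 - 24 = 100 - 35 ≡ 24; y = λ·(11 - 24) - 0 ≡ 34. → (24, 34)
4P: (24, 34) + (24, 7): same x and y₁ ≡ -y₂, so the sum is the point at infinity.
4P = the point at infinity, so the order is 4.

4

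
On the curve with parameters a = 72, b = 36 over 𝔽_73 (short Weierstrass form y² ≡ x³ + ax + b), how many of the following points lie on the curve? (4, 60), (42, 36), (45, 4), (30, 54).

2

(4, 60): 60² ≡ 23, rhs ≡ 23 → on.
(42, 36): 36² ≡ 55, rhs ≡ 60 → off.
(45, 4): 4² ≡ 16, rhs ≡ 12 → off.
(30, 54): 54² ≡ 69, rhs ≡ 69 → on.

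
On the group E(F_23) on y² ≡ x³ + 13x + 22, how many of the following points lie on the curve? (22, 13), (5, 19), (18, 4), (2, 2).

(22, 13): 13² ≡ 8, rhs ≡ 8 → on.
(5, 19): 19² ≡ 16, rhs ≡ 5 → off.
(18, 4): 4² ≡ 16, rhs ≡ 16 → on.
(2, 2): 2² ≡ 4, rhs ≡ 10 → off.

2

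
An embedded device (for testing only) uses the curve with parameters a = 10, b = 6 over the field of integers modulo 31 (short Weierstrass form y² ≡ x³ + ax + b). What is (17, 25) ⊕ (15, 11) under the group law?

(17, 6)

(17, 25) + (15, 11). λ = (11 - 25)/(15 - 17) ≡ 17/29 mod 31. 29⁻¹ ≡ 15 (mod 31), so λ ≡ 7.
  x = λ² - 17 - 15 = 49 - 32 ≡ 17; y = λ·(17 - 17) - 25 ≡ 6. → (17, 6)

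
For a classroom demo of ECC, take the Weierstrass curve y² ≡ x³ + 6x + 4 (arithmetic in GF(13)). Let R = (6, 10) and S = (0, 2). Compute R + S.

(3, 7)

(6, 10) + (0, 2). λ = (2 - 10)/(0 - 6) ≡ 5/7 mod 13. 7⁻¹ ≡ 2 (mod 13) since 7·2 = 14 ≡ 1, so λ ≡ 10.
  x = λ² - 6 - 0 = 100 - 6 ≡ 3; y = λ·(6 - 3) - 10 ≡ 7. → (3, 7)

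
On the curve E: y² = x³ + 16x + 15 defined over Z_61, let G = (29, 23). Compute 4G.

(39, 19)

Double-and-add on 4 = (100)₂. Start with G = (29, 23) for the leading 1-bit.
double: tangent at (29, 23): λ = (3·29² + 16)/(2·23) ≡ 38/46. 46⁻¹ ≡ 4 (mod 61) since 46·4 = 184 ≡ 1, so λ ≡ 38·4 ≡ 30.
  x = λ² - 29 - 29 = 900 - 58 ≡ 49; y = λ·(29 - 49) - 23 ≡ 48. → (49, 48)
double: tangent at (49, 48): λ = (3·49² + 16)/(2·48) ≡ 21/35. 35⁻¹ ≡ 7 (mod 61) since 35·7 = 245 ≡ 1, so λ ≡ 21·7 ≡ 25.
  x = λ² - 49 - 49 = 625 - 98 ≡ 39; y = λ·(49 - 39) - 48 ≡ 19. → (39, 19)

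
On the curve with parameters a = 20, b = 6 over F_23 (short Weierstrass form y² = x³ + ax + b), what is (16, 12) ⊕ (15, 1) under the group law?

(16, 12) + (15, 1). λ = (1 - 12)/(15 - 16) ≡ 12/22 mod 23. 22⁻¹ ≡ 22 (mod 23), so λ ≡ 11.
  x = λ² - 16 - 15 = 121 - 31 ≡ 21; y = λ·(16 - 21) - 12 ≡ 2. → (21, 2)

(21, 2)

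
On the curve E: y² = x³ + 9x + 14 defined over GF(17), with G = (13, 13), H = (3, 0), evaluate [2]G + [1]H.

First 2G:
Repeated addition: build up to 2G.
2G: tangent at (13, 13): λ = (3·13² + 9)/(2·13) ≡ 6/9. 9⁻¹ ≡ 2 (mod 17), so λ ≡ 6·2 ≡ 12.
  x = λ² - 13 - 13 = 144 - 26 ≡ 16; y = λ·(13 - 16) - 13 ≡ 2. → (16, 2)
2G = (16, 2).
Finally 2G + H:
(16, 2) + (3, 0). λ = (0 - 2)/(3 - 16) ≡ 15/4 mod 17. 4⁻¹ ≡ 13 (mod 17), so λ ≡ 8.
  x = λ² - 16 - 3 = 64 - 19 ≡ 11; y = λ·(16 - 11) - 2 ≡ 4. → (11, 4)

(11, 4)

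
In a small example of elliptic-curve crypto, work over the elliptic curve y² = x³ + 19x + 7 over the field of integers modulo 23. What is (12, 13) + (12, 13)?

tangent at (12, 13): λ = (3·12² + 19)/(2·13) ≡ 14/3. 3⁻¹ ≡ 8 (mod 23) since 3·8 = 24 ≡ 1, so λ ≡ 14·8 ≡ 20.
  x = λ² - 12 - 12 = 400 - 24 ≡ 8; y = λ·(12 - 8) - 13 ≡ 21. → (8, 21)

(8, 21)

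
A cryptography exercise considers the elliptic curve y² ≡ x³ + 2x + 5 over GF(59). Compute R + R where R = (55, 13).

(11, 58)

tangent at (55, 13): λ = (3·55² + 2)/(2·13) ≡ 50/26. 26⁻¹ ≡ 25 (mod 59), so λ ≡ 50·25 ≡ 11.
  x = λ² - 55 - 55 = 121 - 110 ≡ 11; y = λ·(55 - 11) - 13 ≡ 58. → (11, 58)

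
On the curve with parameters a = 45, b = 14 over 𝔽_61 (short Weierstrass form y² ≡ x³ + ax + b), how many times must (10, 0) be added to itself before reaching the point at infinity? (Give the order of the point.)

2

2P: (10, 0) + (10, 0): same x and y₁ ≡ -y₂, so the sum is the point at infinity.
2P = the point at infinity, so the order is 2.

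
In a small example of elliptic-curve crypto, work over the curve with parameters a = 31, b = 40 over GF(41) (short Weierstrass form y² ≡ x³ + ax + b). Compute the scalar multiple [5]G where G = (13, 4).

(6, 27)

Repeated addition: build up to 5G.
2G: tangent at (13, 4): λ = (3·13² + 31)/(2·4) ≡ 5/8. 8⁻¹ ≡ 36 (mod 41), so λ ≡ 5·36 ≡ 16.
  x = λ² - 13 - 13 = 256 - 26 ≡ 25; y = λ·(13 - 25) - 4 ≡ 9. → (25, 9)
3G: (25, 9) + (13, 4). λ = (4 - 9)/(13 - 25) ≡ 36/29 mod 41. 29⁻¹ ≡ 17 (mod 41), so λ ≡ 38.
  x = λ² - 25 - 13 = 1444 - 38 ≡ 12; y = λ·(25 - 12) - 9 ≡ 34. → (12, 34)
4G: (12, 34) + (13, 4). λ = (4 - 34)/(13 - 12) ≡ 11/1 mod 41. 1⁻¹ ≡ 1 (mod 41) since 1·1 = 1 ≡ 1, so λ ≡ 11.
  x = λ² - 12 - 13 = 121 - 25 ≡ 14; y = λ·(12 - 14) - 34 ≡ 26. → (14, 26)
5G: (14, 26) + (13, 4). λ = (4 - 26)/(13 - 14) ≡ 19/40 mod 41. 40⁻¹ ≡ 40 (mod 41) since 40·40 = 1600 ≡ 1, so λ ≡ 22.
  x = λ² - 14 - 13 = 484 - 27 ≡ 6; y = λ·(14 - 6) - 26 ≡ 27. → (6, 27)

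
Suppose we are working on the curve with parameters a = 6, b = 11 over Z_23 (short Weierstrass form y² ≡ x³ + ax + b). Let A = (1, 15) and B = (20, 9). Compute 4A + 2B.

First 4A:
Double-and-add on 4 = (100)₂. Start with A = (1, 15) for the leading 1-bit.
double: tangent at (1, 15): λ = (3·1² + 6)/(2·15) ≡ 9/7. 7⁻¹ ≡ 10 (mod 23) since 7·10 = 70 ≡ 1, so λ ≡ 9·10 ≡ 21.
  x = λ² - 1 - 1 = 441 - 2 ≡ 2; y = λ·(1 - 2) - 15 ≡ 10. → (2, 10)
double: tangent at (2, 10): λ = (3·2² + 6)/(2·10) ≡ 18/20. 20⁻¹ ≡ 15 (mod 23), so λ ≡ 18·15 ≡ 17.
  x = λ² - 2 - 2 = 289 - 4 ≡ 9; y = λ·(2 - 9) - 10 ≡ 9. → (9, 9)
4A = (9, 9).
Next 2B:
Repeated addition: build up to 2B.
2B: tangent at (20, 9): λ = (3·20² + 6)/(2·9) ≡ 10/18. 18⁻¹ ≡ 9 (mod 23) since 18·9 = 162 ≡ 1, so λ ≡ 10·9 ≡ 21.
  x = λ² - 20 - 20 = 441 - 40 ≡ 10; y = λ·(20 - 10) - 9 ≡ 17. → (10, 17)
2B = (10, 17).
Finally 4A + 2B:
(9, 9) + (10, 17). λ = (17 - 9)/(10 - 9) ≡ 8/1 mod 23. 1⁻¹ ≡ 1 (mod 23), so λ ≡ 8.
  x = λ² - 9 - 10 = 64 - 19 ≡ 22; y = λ·(9 - 22) - 9 ≡ 2. → (22, 2)

(22, 2)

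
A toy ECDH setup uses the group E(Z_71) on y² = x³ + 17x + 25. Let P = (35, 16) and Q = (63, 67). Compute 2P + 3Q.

First 2P:
Repeated addition: build up to 2P.
2P: tangent at (35, 16): λ = (3·35² + 17)/(2·16) ≡ 0/32. 32⁻¹ ≡ 20 (mod 71), so λ ≡ 0·20 ≡ 0.
  x = λ² - 35 - 35 = 0 - 70 ≡ 1; y = λ·(35 - 1) - 16 ≡ 55. → (1, 55)
2P = (1, 55).
Next 3Q:
Repeated addition: build up to 3Q.
2Q: tangent at (63, 67): λ = (3·63² + 17)/(2·67) ≡ 67/63. 63⁻¹ ≡ 62 (mod 71) since 63·62 = 3906 ≡ 1, so λ ≡ 67·62 ≡ 36.
  x = λ² - 63 - 63 = 1296 - 126 ≡ 34; y = λ·(63 - 34) - 67 ≡ 54. → (34, 54)
3Q: (34, 54) + (63, 67). λ = (67 - 54)/(63 - 34) ≡ 13/29 mod 71. 29⁻¹ ≡ 49 (mod 71), so λ ≡ 69.
  x = λ² - 34 - 63 = 4761 - 97 ≡ 49; y = λ·(34 - 49) - 54 ≡ 47. → (49, 47)
3Q = (49, 47).
Finally 2P + 3Q:
(1, 55) + (49, 47). λ = (47 - 55)/(49 - 1) ≡ 63/48 mod 71. 48⁻¹ ≡ 37 (mod 71) since 48·37 = 1776 ≡ 1, so λ ≡ 59.
  x = λ² - 1 - 49 = 3481 - 50 ≡ 23; y = λ·(1 - 23) - 55 ≡ 67. → (23, 67)

(23, 67)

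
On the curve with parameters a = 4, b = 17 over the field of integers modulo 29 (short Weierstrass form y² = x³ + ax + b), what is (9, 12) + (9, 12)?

(20, 21)

tangent at (9, 12): λ = (3·9² + 4)/(2·12) ≡ 15/24. 24⁻¹ ≡ 23 (mod 29) since 24·23 = 552 ≡ 1, so λ ≡ 15·23 ≡ 26.
  x = λ² - 9 - 9 = 676 - 18 ≡ 20; y = λ·(9 - 20) - 12 ≡ 21. → (20, 21)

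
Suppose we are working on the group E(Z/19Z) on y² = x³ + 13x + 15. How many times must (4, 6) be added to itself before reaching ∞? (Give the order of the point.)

2P: tangent at (4, 6): λ = (3·4² + 13)/(2·6) ≡ 4/12. 12⁻¹ ≡ 8 (mod 19), so λ ≡ 4·8 ≡ 13.
  x = λ² - 4 - 4 = 169 - 8 ≡ 9; y = λ·(4 - 9) - 6 ≡ 5. → (9, 5)
3P: (9, 5) + (4, 6). λ = (6 - 5)/(4 - 9) ≡ 1/14 mod 19. 14⁻¹ ≡ 15 (mod 19), so λ ≡ 15.
  x = λ² - 9 - 4 = 225 - 13 ≡ 3; y = λ·(9 - 3) - 5 ≡ 9. → (3, 9)
4P: (3, 9) + (4, 6). λ = (6 - 9)/(4 - 3) ≡ 16/1 mod 19. 1⁻¹ ≡ 1 (mod 19), so λ ≡ 16.
  x = λ² - 3 - 4 = 256 - 7 ≡ 2; y = λ·(3 - 2) - 9 ≡ 7. → (2, 7)
5P: (2, 7) + (4, 6). λ = (6 - 7)/(4 - 2) ≡ 18/2 mod 19. 2⁻¹ ≡ 10 (mod 19), so λ ≡ 9.
  x = λ² - 2 - 4 = 81 - 6 ≡ 18; y = λ·(2 - 18) - 7 ≡ 1. → (18, 1)
6P: (18, 1) + (4, 6). λ = (6 - 1)/(4 - 18) ≡ 5/5 mod 19. 5⁻¹ ≡ 4 (mod 19), so λ ≡ 1.
  x = λ² - 18 - 4 = 1 - 22 ≡ 17; y = λ·(18 - 17) - 1 ≡ 0. → (17, 0)
7P: (17, 0) + (4, 6). λ = (6 - 0)/(4 - 17) ≡ 6/6 mod 19. 6⁻¹ ≡ 16 (mod 19), so λ ≡ 1.
  x = λ² - 17 - 4 = 1 - 21 ≡ 18; y = λ·(17 - 18) - 0 ≡ 18. → (18, 18)
8P: (18, 18) + (4, 6). λ = (6 - 18)/(4 - 18) ≡ 7/5 mod 19. 5⁻¹ ≡ 4 (mod 19), so λ ≡ 9.
  x = λ² - 18 - 4 = 81 - 22 ≡ 2; y = λ·(18 - 2) - 18 ≡ 12. → (2, 12)
9P: (2, 12) + (4, 6). λ = (6 - 12)/(4 - 2) ≡ 13/2 mod 19. 2⁻¹ ≡ 10 (mod 19), so λ ≡ 16.
  x = λ² - 2 - 4 = 256 - 6 ≡ 3; y = λ·(2 - 3) - 12 ≡ 10. → (3, 10)
10P: (3, 10) + (4, 6). λ = (6 - 10)/(4 - 3) ≡ 15/1 mod 19. 1⁻¹ ≡ 1 (mod 19), so λ ≡ 15.
  x = λ² - 3 - 4 = 225 - 7 ≡ 9; y = λ·(3 - 9) - 10 ≡ 14. → (9, 14)
11P: (9, 14) + (4, 6). λ = (6 - 14)/(4 - 9) ≡ 11/14 mod 19. 14⁻¹ ≡ 15 (mod 19), so λ ≡ 13.
  x = λ² - 9 - 4 = 169 - 13 ≡ 4; y = λ·(9 - 4) - 14 ≡ 13. → (4, 13)
12P: (4, 13) + (4, 6): same x and y₁ ≡ -y₂, so the sum is ∞.
12P = ∞, so the order is 12.

12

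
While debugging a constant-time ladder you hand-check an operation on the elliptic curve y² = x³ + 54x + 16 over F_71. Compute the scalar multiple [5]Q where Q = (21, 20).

Repeated addition: build up to 5Q.
2Q: tangent at (21, 20): λ = (3·21² + 54)/(2·20) ≡ 28/40. 40⁻¹ ≡ 16 (mod 71) since 40·16 = 640 ≡ 1, so λ ≡ 28·16 ≡ 22.
  x = λ² - 21 - 21 = 484 - 42 ≡ 16; y = λ·(21 - 16) - 20 ≡ 19. → (16, 19)
3Q: (16, 19) + (21, 20). λ = (20 - 19)/(21 - 16) ≡ 1/5 mod 71. 5⁻¹ ≡ 57 (mod 71) since 5·57 = 285 ≡ 1, so λ ≡ 57.
  x = λ² - 16 - 21 = 3249 - 37 ≡ 17; y = λ·(16 - 17) - 19 ≡ 66. → (17, 66)
4Q: (17, 66) + (21, 20). λ = (20 - 66)/(21 - 17) ≡ 25/4 mod 71. 4⁻¹ ≡ 18 (mod 71) since 4·18 = 72 ≡ 1, so λ ≡ 24.
  x = λ² - 17 - 21 = 576 - 38 ≡ 41; y = λ·(17 - 41) - 66 ≡ 68. → (41, 68)
5Q: (41, 68) + (21, 20). λ = (20 - 68)/(21 - 41) ≡ 23/51 mod 71. 51⁻¹ ≡ 39 (mod 71) since 51·39 = 1989 ≡ 1, so λ ≡ 45.
  x = λ² - 41 - 21 = 2025 - 62 ≡ 46; y = λ·(41 - 46) - 68 ≡ 62. → (46, 62)

(46, 62)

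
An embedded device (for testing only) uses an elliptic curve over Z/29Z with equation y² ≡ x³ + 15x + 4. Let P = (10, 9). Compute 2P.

tangent at (10, 9): λ = (3·10² + 15)/(2·9) ≡ 25/18. 18⁻¹ ≡ 21 (mod 29), so λ ≡ 25·21 ≡ 3.
  x = λ² - 10 - 10 = 9 - 20 ≡ 18; y = λ·(10 - 18) - 9 ≡ 25. → (18, 25)

(18, 25)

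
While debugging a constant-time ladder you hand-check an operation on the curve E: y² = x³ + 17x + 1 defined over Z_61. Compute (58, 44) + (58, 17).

O

The two points share x = 58 and their y-coordinates satisfy 44 + 17 ≡ 0 (mod 61), so they are inverses. Their sum is O.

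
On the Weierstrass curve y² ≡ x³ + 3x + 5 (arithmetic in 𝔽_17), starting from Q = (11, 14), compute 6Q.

Double-and-add on 6 = (110)₂. Start with Q = (11, 14) for the leading 1-bit.
double: tangent at (11, 14): λ = (3·11² + 3)/(2·14) ≡ 9/11. 11⁻¹ ≡ 14 (mod 17), so λ ≡ 9·14 ≡ 7.
  x = λ² - 11 - 11 = 49 - 22 ≡ 10; y = λ·(11 - 10) - 14 ≡ 10. → (10, 10)
add Q: (10, 10) + (11, 14). λ = (14 - 10)/(11 - 10) ≡ 4/1 mod 17. 1⁻¹ ≡ 1 (mod 17), so λ ≡ 4.
  x = λ² - 10 - 11 = 16 - 21 ≡ 12; y = λ·(10 - 12) - 10 ≡ 16. → (12, 16)
double: tangent at (12, 16): λ = (3·12² + 3)/(2·16) ≡ 10/15. 15⁻¹ ≡ 8 (mod 17), so λ ≡ 10·8 ≡ 12.
  x = λ² - 12 - 12 = 144 - 24 ≡ 1; y = λ·(12 - 1) - 16 ≡ 14. → (1, 14)

(1, 14)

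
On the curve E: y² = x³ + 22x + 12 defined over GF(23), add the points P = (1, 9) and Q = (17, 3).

(1, 9) + (17, 3). λ = (3 - 9)/(17 - 1) ≡ 17/16 mod 23. 16⁻¹ ≡ 13 (mod 23), so λ ≡ 14.
  x = λ² - 1 - 17 = 196 - 18 ≡ 17; y = λ·(1 - 17) - 9 ≡ 20. → (17, 20)

(17, 20)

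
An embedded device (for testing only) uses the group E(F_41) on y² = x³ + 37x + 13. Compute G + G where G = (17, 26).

(5, 6)

tangent at (17, 26): λ = (3·17² + 37)/(2·26) ≡ 2/11. 11⁻¹ ≡ 15 (mod 41), so λ ≡ 2·15 ≡ 30.
  x = λ² - 17 - 17 = 900 - 34 ≡ 5; y = λ·(17 - 5) - 26 ≡ 6. → (5, 6)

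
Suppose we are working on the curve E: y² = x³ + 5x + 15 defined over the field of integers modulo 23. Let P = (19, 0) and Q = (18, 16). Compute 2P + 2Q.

First 2P:
Repeated addition: build up to 2P.
2P: (19, 0) + (19, 0): same x and y₁ ≡ -y₂, so the sum is O.
2P = O.
Next 2Q:
Repeated addition: build up to 2Q.
2Q: tangent at (18, 16): λ = (3·18² + 5)/(2·16) ≡ 11/9. 9⁻¹ ≡ 18 (mod 23) since 9·18 = 162 ≡ 1, so λ ≡ 11·18 ≡ 14.
  x = λ² - 18 - 18 = 196 - 36 ≡ 22; y = λ·(18 - 22) - 16 ≡ 20. → (22, 20)
2Q = (22, 20).
Finally 2P + 2Q:
O + (22, 20) = (22, 20) (identity).

(22, 20)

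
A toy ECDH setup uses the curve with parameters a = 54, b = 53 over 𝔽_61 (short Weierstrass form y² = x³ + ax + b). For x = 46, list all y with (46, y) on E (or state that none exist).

x³ + 54x + 53 = 99873 ≡ 16 (mod 61).
Square roots of 16 mod 61: 4 and 57 (since 4² = 16 ≡ 16).

4, 57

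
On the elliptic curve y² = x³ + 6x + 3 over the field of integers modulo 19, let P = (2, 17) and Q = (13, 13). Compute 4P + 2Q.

(14, 0)

First 4P:
Repeated addition: build up to 4P.
2P: tangent at (2, 17): λ = (3·2² + 6)/(2·17) ≡ 18/15. 15⁻¹ ≡ 14 (mod 19), so λ ≡ 18·14 ≡ 5.
  x = λ² - 2 - 2 = 25 - 4 ≡ 2; y = λ·(2 - 2) - 17 ≡ 2. → (2, 2)
3P: (2, 2) + (2, 17): same x and y₁ ≡ -y₂, so the sum is O.
4P: O + (2, 17) = (2, 17) (identity).
4P = (2, 17).
Next 2Q:
Repeated addition: build up to 2Q.
2Q: tangent at (13, 13): λ = (3·13² + 6)/(2·13) ≡ 0/7. 7⁻¹ ≡ 11 (mod 19), so λ ≡ 0·11 ≡ 0.
  x = λ² - 13 - 13 = 0 - 26 ≡ 12; y = λ·(13 - 12) - 13 ≡ 6. → (12, 6)
2Q = (12, 6).
Finally 4P + 2Q:
(2, 17) + (12, 6). λ = (6 - 17)/(12 - 2) ≡ 8/10 mod 19. 10⁻¹ ≡ 2 (mod 19), so λ ≡ 16.
  x = λ² - 2 - 12 = 256 - 14 ≡ 14; y = λ·(2 - 14) - 17 ≡ 0. → (14, 0)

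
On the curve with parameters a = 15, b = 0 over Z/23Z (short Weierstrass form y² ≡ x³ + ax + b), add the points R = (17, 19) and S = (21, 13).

(17, 19) + (21, 13). λ = (13 - 19)/(21 - 17) ≡ 17/4 mod 23. 4⁻¹ ≡ 6 (mod 23) since 4·6 = 24 ≡ 1, so λ ≡ 10.
  x = λ² - 17 - 21 = 100 - 38 ≡ 16; y = λ·(17 - 16) - 19 ≡ 14. → (16, 14)

(16, 14)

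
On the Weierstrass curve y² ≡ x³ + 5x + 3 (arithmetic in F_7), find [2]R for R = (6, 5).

tangent at (6, 5): λ = (3·6² + 5)/(2·5) ≡ 1/3. 3⁻¹ ≡ 5 (mod 7) since 3·5 = 15 ≡ 1, so λ ≡ 1·5 ≡ 5.
  x = λ² - 6 - 6 = 25 - 12 ≡ 6; y = λ·(6 - 6) - 5 ≡ 2. → (6, 2)

(6, 2)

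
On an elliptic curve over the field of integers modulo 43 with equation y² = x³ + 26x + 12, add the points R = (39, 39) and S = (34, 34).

(39, 39) + (34, 34). λ = (34 - 39)/(34 - 39) ≡ 38/38 mod 43. 38⁻¹ ≡ 17 (mod 43) since 38·17 = 646 ≡ 1, so λ ≡ 1.
  x = λ² - 39 - 34 = 1 - 73 ≡ 14; y = λ·(39 - 14) - 39 ≡ 29. → (14, 29)

(14, 29)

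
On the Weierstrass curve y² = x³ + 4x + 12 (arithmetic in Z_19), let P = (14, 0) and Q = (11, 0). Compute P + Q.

(14, 0) + (11, 0). λ = (0 - 0)/(11 - 14) ≡ 0/16 mod 19. 16⁻¹ ≡ 6 (mod 19), so λ ≡ 0.
  x = λ² - 14 - 11 = 0 - 25 ≡ 13; y = λ·(14 - 13) - 0 ≡ 0. → (13, 0)

(13, 0)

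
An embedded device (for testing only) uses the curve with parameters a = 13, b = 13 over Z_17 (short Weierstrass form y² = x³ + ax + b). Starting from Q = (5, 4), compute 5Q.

Repeated addition: build up to 5Q.
2Q: tangent at (5, 4): λ = (3·5² + 13)/(2·4) ≡ 3/8. 8⁻¹ ≡ 15 (mod 17), so λ ≡ 3·15 ≡ 11.
  x = λ² - 5 - 5 = 121 - 10 ≡ 9; y = λ·(5 - 9) - 4 ≡ 3. → (9, 3)
3Q: (9, 3) + (5, 4). λ = (4 - 3)/(5 - 9) ≡ 1/13 mod 17. 13⁻¹ ≡ 4 (mod 17), so λ ≡ 4.
  x = λ² - 9 - 5 = 16 - 14 ≡ 2; y = λ·(9 - 2) - 3 ≡ 8. → (2, 8)
4Q: (2, 8) + (5, 4). λ = (4 - 8)/(5 - 2) ≡ 13/3 mod 17. 3⁻¹ ≡ 6 (mod 17) since 3·6 = 18 ≡ 1, so λ ≡ 10.
  x = λ² - 2 - 5 = 100 - 7 ≡ 8; y = λ·(2 - 8) - 8 ≡ 0. → (8, 0)
5Q: (8, 0) + (5, 4). λ = (4 - 0)/(5 - 8) ≡ 4/14 mod 17. 14⁻¹ ≡ 11 (mod 17) since 14·11 = 154 ≡ 1, so λ ≡ 10.
  x = λ² - 8 - 5 = 100 - 13 ≡ 2; y = λ·(8 - 2) - 0 ≡ 9. → (2, 9)

(2, 9)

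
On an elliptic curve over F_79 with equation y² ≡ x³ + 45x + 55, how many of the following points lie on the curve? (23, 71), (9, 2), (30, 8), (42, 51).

(23, 71): 71² ≡ 64, rhs ≡ 64 → on.
(9, 2): 2² ≡ 4, rhs ≡ 4 → on.
(30, 8): 8² ≡ 64, rhs ≡ 44 → off.
(42, 51): 51² ≡ 73, rhs ≡ 35 → off.

2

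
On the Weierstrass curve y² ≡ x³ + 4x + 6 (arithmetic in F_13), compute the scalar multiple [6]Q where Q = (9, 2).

(11, 4)

Repeated addition: build up to 6Q.
2Q: tangent at (9, 2): λ = (3·9² + 4)/(2·2) ≡ 0/4. 4⁻¹ ≡ 10 (mod 13), so λ ≡ 0·10 ≡ 0.
  x = λ² - 9 - 9 = 0 - 18 ≡ 8; y = λ·(9 - 8) - 2 ≡ 11. → (8, 11)
3Q: (8, 11) + (9, 2). λ = (2 - 11)/(9 - 8) ≡ 4/1 mod 13. 1⁻¹ ≡ 1 (mod 13), so λ ≡ 4.
  x = λ² - 8 - 9 = 16 - 17 ≡ 12; y = λ·(8 - 12) - 11 ≡ 12. → (12, 12)
4Q: (12, 12) + (9, 2). λ = (2 - 12)/(9 - 12) ≡ 3/10 mod 13. 10⁻¹ ≡ 4 (mod 13), so λ ≡ 12.
  x = λ² - 12 - 9 = 144 - 21 ≡ 6; y = λ·(12 - 6) - 12 ≡ 8. → (6, 8)
5Q: (6, 8) + (9, 2). λ = (2 - 8)/(9 - 6) ≡ 7/3 mod 13. 3⁻¹ ≡ 9 (mod 13), so λ ≡ 11.
  x = λ² - 6 - 9 = 121 - 15 ≡ 2; y = λ·(6 - 2) - 8 ≡ 10. → (2, 10)
6Q: (2, 10) + (9, 2). λ = (2 - 10)/(9 - 2) ≡ 5/7 mod 13. 7⁻¹ ≡ 2 (mod 13), so λ ≡ 10.
  x = λ² - 2 - 9 = 100 - 11 ≡ 11; y = λ·(2 - 11) - 10 ≡ 4. → (11, 4)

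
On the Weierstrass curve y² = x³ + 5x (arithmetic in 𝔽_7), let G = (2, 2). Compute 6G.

Double-and-add on 6 = (110)₂. Start with G = (2, 2) for the leading 1-bit.
double: tangent at (2, 2): λ = (3·2² + 5)/(2·2) ≡ 3/4. 4⁻¹ ≡ 2 (mod 7), so λ ≡ 3·2 ≡ 6.
  x = λ² - 2 - 2 = 36 - 4 ≡ 4; y = λ·(2 - 4) - 2 ≡ 0. → (4, 0)
add G: (4, 0) + (2, 2). λ = (2 - 0)/(2 - 4) ≡ 2/5 mod 7. 5⁻¹ ≡ 3 (mod 7), so λ ≡ 6.
  x = λ² - 4 - 2 = 36 - 6 ≡ 2; y = λ·(4 - 2) - 0 ≡ 5. → (2, 5)
double: tangent at (2, 5): λ = (3·2² + 5)/(2·5) ≡ 3/3. 3⁻¹ ≡ 5 (mod 7), so λ ≡ 3·5 ≡ 1.
  x = λ² - 2 - 2 = 1 - 4 ≡ 4; y = λ·(2 - 4) - 5 ≡ 0. → (4, 0)

(4, 0)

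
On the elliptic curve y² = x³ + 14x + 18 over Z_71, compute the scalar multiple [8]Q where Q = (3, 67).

Repeated addition: build up to 8Q.
2Q: tangent at (3, 67): λ = (3·3² + 14)/(2·67) ≡ 41/63. 63⁻¹ ≡ 62 (mod 71), so λ ≡ 41·62 ≡ 57.
  x = λ² - 3 - 3 = 3249 - 6 ≡ 48; y = λ·(3 - 48) - 67 ≡ 66. → (48, 66)
3Q: (48, 66) + (3, 67). λ = (67 - 66)/(3 - 48) ≡ 1/26 mod 71. 26⁻¹ ≡ 41 (mod 71), so λ ≡ 41.
  x = λ² - 48 - 3 = 1681 - 51 ≡ 68; y = λ·(48 - 68) - 66 ≡ 37. → (68, 37)
4Q: (68, 37) + (3, 67). λ = (67 - 37)/(3 - 68) ≡ 30/6 mod 71. 6⁻¹ ≡ 12 (mod 71), so λ ≡ 5.
  x = λ² - 68 - 3 = 25 - 71 ≡ 25; y = λ·(68 - 25) - 37 ≡ 36. → (25, 36)
5Q: (25, 36) + (3, 67). λ = (67 - 36)/(3 - 25) ≡ 31/49 mod 71. 49⁻¹ ≡ 29 (mod 71), so λ ≡ 47.
  x = λ² - 25 - 3 = 2209 - 28 ≡ 51; y = λ·(25 - 51) - 36 ≡ 20. → (51, 20)
6Q: (51, 20) + (3, 67). λ = (67 - 20)/(3 - 51) ≡ 47/23 mod 71. 23⁻¹ ≡ 34 (mod 71) since 23·34 = 782 ≡ 1, so λ ≡ 36.
  x = λ² - 51 - 3 = 1296 - 54 ≡ 35; y = λ·(51 - 35) - 20 ≡ 59. → (35, 59)
7Q: (35, 59) + (3, 67). λ = (67 - 59)/(3 - 35) ≡ 8/39 mod 71. 39⁻¹ ≡ 51 (mod 71) since 39·51 = 1989 ≡ 1, so λ ≡ 53.
  x = λ² - 35 - 3 = 2809 - 38 ≡ 2; y = λ·(35 - 2) - 59 ≡ 57. → (2, 57)
8Q: (2, 57) + (3, 67). λ = (67 - 57)/(3 - 2) ≡ 10/1 mod 71. 1⁻¹ ≡ 1 (mod 71), so λ ≡ 10.
  x = λ² - 2 - 3 = 100 - 5 ≡ 24; y = λ·(2 - 24) - 57 ≡ 7. → (24, 7)

(24, 7)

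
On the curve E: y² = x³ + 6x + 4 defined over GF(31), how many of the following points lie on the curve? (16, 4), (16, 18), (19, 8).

1

(16, 4): 4² ≡ 16, rhs ≡ 11 → off.
(16, 18): 18² ≡ 14, rhs ≡ 11 → off.
(19, 8): 8² ≡ 2, rhs ≡ 2 → on.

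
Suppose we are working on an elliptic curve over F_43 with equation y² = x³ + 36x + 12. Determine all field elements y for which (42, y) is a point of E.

none

x³ + 36x + 12 = 75612 ≡ 18 (mod 43).
18 is a non-residue mod 43; no y exists.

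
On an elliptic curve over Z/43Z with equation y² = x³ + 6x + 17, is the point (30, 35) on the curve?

y² = 35² ≡ 21; x³ + 6x + 17 = 27197 ≡ 21 (mod 43). 21 = 21.

yes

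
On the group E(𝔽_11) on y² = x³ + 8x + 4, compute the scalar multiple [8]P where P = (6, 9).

Double-and-add on 8 = (1000)₂. Start with P = (6, 9) for the leading 1-bit.
double: tangent at (6, 9): λ = (3·6² + 8)/(2·9) ≡ 6/7. 7⁻¹ ≡ 8 (mod 11), so λ ≡ 6·8 ≡ 4.
  x = λ² - 6 - 6 = 16 - 12 ≡ 4; y = λ·(6 - 4) - 9 ≡ 10. → (4, 10)
double: tangent at (4, 10): λ = (3·4² + 8)/(2·10) ≡ 1/9. 9⁻¹ ≡ 5 (mod 11) since 9·5 = 45 ≡ 1, so λ ≡ 1·5 ≡ 5.
  x = λ² - 4 - 4 = 25 - 8 ≡ 6; y = λ·(4 - 6) - 10 ≡ 2. → (6, 2)
double: tangent at (6, 2): λ = (3·6² + 8)/(2·2) ≡ 6/4. 4⁻¹ ≡ 3 (mod 11), so λ ≡ 6·3 ≡ 7.
  x = λ² - 6 - 6 = 49 - 12 ≡ 4; y = λ·(6 - 4) - 2 ≡ 1. → (4, 1)

(4, 1)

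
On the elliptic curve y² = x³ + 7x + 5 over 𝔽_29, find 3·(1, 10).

(3, 16)

Write G = (1, 10).
Repeated addition: build up to 3G.
2G: tangent at (1, 10): λ = (3·1² + 7)/(2·10) ≡ 10/20. 20⁻¹ ≡ 16 (mod 29) since 20·16 = 320 ≡ 1, so λ ≡ 10·16 ≡ 15.
  x = λ² - 1 - 1 = 225 - 2 ≡ 20; y = λ·(1 - 20) - 10 ≡ 24. → (20, 24)
3G: (20, 24) + (1, 10). λ = (10 - 24)/(1 - 20) ≡ 15/10 mod 29. 10⁻¹ ≡ 3 (mod 29), so λ ≡ 16.
  x = λ² - 20 - 1 = 256 - 21 ≡ 3; y = λ·(20 - 3) - 24 ≡ 16. → (3, 16)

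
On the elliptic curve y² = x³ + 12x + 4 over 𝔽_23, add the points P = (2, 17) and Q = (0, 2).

(2, 17) + (0, 2). λ = (2 - 17)/(0 - 2) ≡ 8/21 mod 23. 21⁻¹ ≡ 11 (mod 23), so λ ≡ 19.
  x = λ² - 2 - 0 = 361 - 2 ≡ 14; y = λ·(2 - 14) - 17 ≡ 8. → (14, 8)

(14, 8)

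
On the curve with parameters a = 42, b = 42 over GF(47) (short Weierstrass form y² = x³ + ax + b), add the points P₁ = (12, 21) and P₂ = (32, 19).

(11, 40)

(12, 21) + (32, 19). λ = (19 - 21)/(32 - 12) ≡ 45/20 mod 47. 20⁻¹ ≡ 40 (mod 47), so λ ≡ 14.
  x = λ² - 12 - 32 = 196 - 44 ≡ 11; y = λ·(12 - 11) - 21 ≡ 40. → (11, 40)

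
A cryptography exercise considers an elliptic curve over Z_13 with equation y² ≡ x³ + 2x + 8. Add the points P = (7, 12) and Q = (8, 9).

(7, 12) + (8, 9). λ = (9 - 12)/(8 - 7) ≡ 10/1 mod 13. 1⁻¹ ≡ 1 (mod 13) since 1·1 = 1 ≡ 1, so λ ≡ 10.
  x = λ² - 7 - 8 = 100 - 15 ≡ 7; y = λ·(7 - 7) - 12 ≡ 1. → (7, 1)

(7, 1)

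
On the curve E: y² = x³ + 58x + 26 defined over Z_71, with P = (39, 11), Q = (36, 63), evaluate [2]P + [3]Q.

(49, 39)

First 2P:
Repeated addition: build up to 2P.
2P: tangent at (39, 11): λ = (3·39² + 58)/(2·11) ≡ 6/22. 22⁻¹ ≡ 42 (mod 71) since 22·42 = 924 ≡ 1, so λ ≡ 6·42 ≡ 39.
  x = λ² - 39 - 39 = 1521 - 78 ≡ 23; y = λ·(39 - 23) - 11 ≡ 45. → (23, 45)
2P = (23, 45).
Next 3Q:
Repeated addition: build up to 3Q.
2Q: tangent at (36, 63): λ = (3·36² + 58)/(2·63) ≡ 41/55. 55⁻¹ ≡ 31 (mod 71), so λ ≡ 41·31 ≡ 64.
  x = λ² - 36 - 36 = 4096 - 72 ≡ 48; y = λ·(36 - 48) - 63 ≡ 21. → (48, 21)
3Q: (48, 21) + (36, 63). λ = (63 - 21)/(36 - 48) ≡ 42/59 mod 71. 59⁻¹ ≡ 65 (mod 71), so λ ≡ 32.
  x = λ² - 48 - 36 = 1024 - 84 ≡ 17; y = λ·(48 - 17) - 21 ≡ 48. → (17, 48)
3Q = (17, 48).
Finally 2P + 3Q:
(23, 45) + (17, 48). λ = (48 - 45)/(17 - 23) ≡ 3/65 mod 71. 65⁻¹ ≡ 59 (mod 71) since 65·59 = 3835 ≡ 1, so λ ≡ 35.
  x = λ² - 23 - 17 = 1225 - 40 ≡ 49; y = λ·(23 - 49) - 45 ≡ 39. → (49, 39)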